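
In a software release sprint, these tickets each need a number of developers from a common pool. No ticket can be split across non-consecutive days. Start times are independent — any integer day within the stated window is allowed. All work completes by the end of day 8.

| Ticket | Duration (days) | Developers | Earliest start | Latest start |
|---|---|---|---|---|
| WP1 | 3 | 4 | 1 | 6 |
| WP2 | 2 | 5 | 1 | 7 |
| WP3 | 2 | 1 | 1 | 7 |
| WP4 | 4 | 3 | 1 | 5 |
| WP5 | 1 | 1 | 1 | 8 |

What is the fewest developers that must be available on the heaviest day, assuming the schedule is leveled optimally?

Early-start (WP1@1, WP2@1, WP3@1, WP4@1, WP5@1) gives peak 14: d1:14  d2:13  d3:7  d4:3  d5:0  d6:0  d7:0  d8:0.
Shift WP2→5, WP3→4, WP5→4.
Schedule WP1@1, WP2@5, WP3@4, WP4@1, WP5@4: d1:7  d2:7  d3:7  d4:5  d5:6  d6:5  d7:0  d8:0 — peak 7.

7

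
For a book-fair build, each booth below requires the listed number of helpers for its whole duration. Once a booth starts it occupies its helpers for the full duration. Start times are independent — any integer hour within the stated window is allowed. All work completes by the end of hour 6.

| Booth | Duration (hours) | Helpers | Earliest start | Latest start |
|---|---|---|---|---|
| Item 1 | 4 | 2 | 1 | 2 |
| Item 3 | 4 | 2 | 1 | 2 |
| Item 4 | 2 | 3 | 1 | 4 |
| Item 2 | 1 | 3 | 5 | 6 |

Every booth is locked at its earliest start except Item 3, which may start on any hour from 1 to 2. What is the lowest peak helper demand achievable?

7

Item 3@1: h1:7  h2:7  h3:4  h4:4  h5:3  h6:0 → peak 7
Item 3@2: h1:5  h2:7  h3:4  h4:4  h5:5  h6:0 → peak 7
Best is Item 3@1, peak 7.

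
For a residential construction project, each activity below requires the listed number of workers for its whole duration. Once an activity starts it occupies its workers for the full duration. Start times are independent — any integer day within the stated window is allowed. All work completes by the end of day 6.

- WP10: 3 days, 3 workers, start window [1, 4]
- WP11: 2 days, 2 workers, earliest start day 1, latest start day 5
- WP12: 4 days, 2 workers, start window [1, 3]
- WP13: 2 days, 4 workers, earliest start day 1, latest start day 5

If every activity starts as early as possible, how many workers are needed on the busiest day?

Early-start schedule: WP10@1, WP11@1, WP12@1, WP13@1.
Load per day: day 1: 11, day 2: 11, day 3: 5, day 4: 2, day 5: 0, day 6: 0.
Peak is 11.

11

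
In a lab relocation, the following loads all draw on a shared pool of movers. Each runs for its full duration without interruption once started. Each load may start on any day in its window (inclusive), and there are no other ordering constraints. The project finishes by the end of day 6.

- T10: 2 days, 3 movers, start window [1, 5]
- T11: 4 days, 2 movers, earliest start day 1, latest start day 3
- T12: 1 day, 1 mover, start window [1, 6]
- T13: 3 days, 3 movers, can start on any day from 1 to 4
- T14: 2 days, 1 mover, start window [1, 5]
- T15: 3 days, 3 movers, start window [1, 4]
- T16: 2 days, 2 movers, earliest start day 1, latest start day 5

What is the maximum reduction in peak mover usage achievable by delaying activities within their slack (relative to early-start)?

Early-start peak: d1:15  d2:14  d3:8  d4:2  d5:0  d6:0 ⇒ 15.
Leveled (T10@1, T11@3, T12@1, T13@1, T14@2, T15@4, T16@4): d1:7  d2:7  d3:6  d4:7  d5:7  d6:5 ⇒ 7.
Reduction 15 − 7 = 8.

8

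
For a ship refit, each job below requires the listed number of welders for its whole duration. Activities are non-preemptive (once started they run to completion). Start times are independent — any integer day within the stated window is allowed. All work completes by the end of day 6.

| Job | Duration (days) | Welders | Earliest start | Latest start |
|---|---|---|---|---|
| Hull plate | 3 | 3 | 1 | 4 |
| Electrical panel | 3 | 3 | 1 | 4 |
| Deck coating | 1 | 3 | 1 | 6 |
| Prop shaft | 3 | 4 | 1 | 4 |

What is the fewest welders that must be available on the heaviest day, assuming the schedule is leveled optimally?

7

Early-start (Hull plate@1, Electrical panel@1, Deck coating@1, Prop shaft@1) gives peak 13: d1:13  d2:10  d3:10  d4:0  d5:0  d6:0.
Shift Deck coating→4, Prop shaft→4.
Schedule Hull plate@1, Electrical panel@1, Deck coating@4, Prop shaft@4: d1:6  d2:6  d3:6  d4:7  d5:4  d6:4 — peak 7.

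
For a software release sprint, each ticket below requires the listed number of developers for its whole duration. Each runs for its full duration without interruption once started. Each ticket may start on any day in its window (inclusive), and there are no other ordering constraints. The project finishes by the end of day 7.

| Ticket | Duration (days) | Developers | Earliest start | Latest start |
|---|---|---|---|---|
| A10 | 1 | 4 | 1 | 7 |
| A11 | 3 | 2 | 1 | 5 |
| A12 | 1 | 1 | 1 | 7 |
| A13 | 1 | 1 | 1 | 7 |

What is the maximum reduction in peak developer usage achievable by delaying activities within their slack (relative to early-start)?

4

Early-start peak: d1:8  d2:2  d3:2  d4:0  d5:0  d6:0  d7:0 ⇒ 8.
Leveled (A10@1, A11@2, A12@2, A13@2): d1:4  d2:4  d3:2  d4:2  d5:0  d6:0  d7:0 ⇒ 4.
Reduction 8 − 4 = 4.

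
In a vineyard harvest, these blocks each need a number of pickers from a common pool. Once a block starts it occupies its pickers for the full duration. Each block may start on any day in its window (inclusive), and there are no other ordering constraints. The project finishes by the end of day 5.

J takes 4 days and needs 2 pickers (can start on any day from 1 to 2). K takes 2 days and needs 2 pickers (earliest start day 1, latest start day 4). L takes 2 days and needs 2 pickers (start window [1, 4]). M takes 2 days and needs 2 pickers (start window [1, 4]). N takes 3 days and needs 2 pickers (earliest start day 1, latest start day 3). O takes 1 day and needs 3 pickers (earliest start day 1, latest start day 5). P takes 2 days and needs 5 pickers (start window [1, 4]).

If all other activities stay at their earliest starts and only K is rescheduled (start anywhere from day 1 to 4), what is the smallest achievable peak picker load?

16

K@1: d1:18  d2:15  d3:4  d4:2  d5:0 → peak 18
K@2: d1:16  d2:15  d3:6  d4:2  d5:0 → peak 16
K@3: d1:16  d2:13  d3:6  d4:4  d5:0 → peak 16
K@4: d1:16  d2:13  d3:4  d4:4  d5:2 → peak 16
Best is K@2, peak 16.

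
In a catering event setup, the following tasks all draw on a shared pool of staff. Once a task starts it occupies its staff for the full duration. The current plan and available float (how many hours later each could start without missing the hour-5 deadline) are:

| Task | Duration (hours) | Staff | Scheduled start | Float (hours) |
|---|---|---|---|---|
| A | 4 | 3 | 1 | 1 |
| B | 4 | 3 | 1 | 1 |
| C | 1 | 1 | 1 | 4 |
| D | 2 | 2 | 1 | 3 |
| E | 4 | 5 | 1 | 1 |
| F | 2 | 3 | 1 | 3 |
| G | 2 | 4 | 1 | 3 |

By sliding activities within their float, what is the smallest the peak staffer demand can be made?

Early-start (A@1, B@1, C@1, D@1, E@1, F@1, G@1) gives peak 21: h1:21  h2:20  h3:11  h4:11  h5:0.
Shift F→2, G→4.
Schedule A@1, B@1, C@1, D@1, E@1, F@2, G@4: h1:14  h2:16  h3:14  h4:15  h5:4 — peak 16.

16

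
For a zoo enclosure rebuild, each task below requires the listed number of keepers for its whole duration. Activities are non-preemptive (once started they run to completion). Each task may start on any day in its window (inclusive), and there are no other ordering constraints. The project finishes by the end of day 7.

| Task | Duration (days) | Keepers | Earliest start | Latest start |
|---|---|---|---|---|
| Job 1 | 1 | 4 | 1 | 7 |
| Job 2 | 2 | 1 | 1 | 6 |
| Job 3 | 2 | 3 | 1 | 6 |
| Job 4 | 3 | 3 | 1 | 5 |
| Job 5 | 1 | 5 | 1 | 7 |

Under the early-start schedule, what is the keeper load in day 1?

At early start, day 1 has: Job 1, Job 2, Job 3, Job 4, Job 5.
Demand: 4 + 1 + 3 + 3 + 5 = 16.

16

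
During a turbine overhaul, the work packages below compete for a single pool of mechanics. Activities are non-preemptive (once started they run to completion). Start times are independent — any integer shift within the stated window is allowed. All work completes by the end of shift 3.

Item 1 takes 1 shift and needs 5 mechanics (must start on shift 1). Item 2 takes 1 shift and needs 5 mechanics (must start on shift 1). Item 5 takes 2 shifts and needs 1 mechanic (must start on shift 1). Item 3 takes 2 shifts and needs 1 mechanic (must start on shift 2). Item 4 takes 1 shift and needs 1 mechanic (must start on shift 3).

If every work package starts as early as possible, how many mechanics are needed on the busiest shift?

Early-start schedule: Item 1@1, Item 2@1, Item 5@1, Item 3@2, Item 4@3.
Load per shift: shift 1: 11, shift 2: 2, shift 3: 2.
Peak is 11.

11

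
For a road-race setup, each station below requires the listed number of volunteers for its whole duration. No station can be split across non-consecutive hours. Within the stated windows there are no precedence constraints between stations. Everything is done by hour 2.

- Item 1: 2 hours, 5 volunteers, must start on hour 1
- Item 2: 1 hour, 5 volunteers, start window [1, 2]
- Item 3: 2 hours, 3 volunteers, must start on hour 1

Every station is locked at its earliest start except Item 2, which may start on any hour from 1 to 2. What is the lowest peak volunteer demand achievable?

13

Item 2@1: h1:13  h2:8 → peak 13
Item 2@2: h1:8  h2:13 → peak 13
Best is Item 2@1, peak 13.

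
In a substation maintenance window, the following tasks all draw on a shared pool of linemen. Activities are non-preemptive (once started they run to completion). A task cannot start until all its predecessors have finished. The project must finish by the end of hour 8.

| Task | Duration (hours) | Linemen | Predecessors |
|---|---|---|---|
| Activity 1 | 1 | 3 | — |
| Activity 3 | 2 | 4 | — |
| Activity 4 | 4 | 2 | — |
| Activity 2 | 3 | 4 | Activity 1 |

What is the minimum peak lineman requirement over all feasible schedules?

6

Early-start (Activity 1@1, Activity 3@1, Activity 4@1, Activity 2@2) gives peak 10: h1:9  h2:10  h3:6  h4:6  h5:0  h6:0  h7:0  h8:0.
Shift Activity 3→2, Activity 2→4.
Schedule Activity 1@1, Activity 3@2, Activity 4@1, Activity 2@4: h1:5  h2:6  h3:6  h4:6  h5:4  h6:4  h7:0  h8:0 — peak 6.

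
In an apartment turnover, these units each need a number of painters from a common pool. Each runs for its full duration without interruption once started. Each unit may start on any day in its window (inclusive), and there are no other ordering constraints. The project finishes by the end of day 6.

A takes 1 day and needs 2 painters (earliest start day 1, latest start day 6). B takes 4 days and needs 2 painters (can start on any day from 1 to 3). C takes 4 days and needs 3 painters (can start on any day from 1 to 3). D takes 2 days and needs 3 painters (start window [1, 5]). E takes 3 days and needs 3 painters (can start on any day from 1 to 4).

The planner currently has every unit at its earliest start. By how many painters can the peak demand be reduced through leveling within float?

5

Early-start peak: d1:13  d2:11  d3:8  d4:5  d5:0  d6:0 ⇒ 13.
Leveled (A@1, B@1, C@1, D@2, E@4): d1:7  d2:8  d3:8  d4:8  d5:3  d6:3 ⇒ 8.
Reduction 13 − 8 = 5.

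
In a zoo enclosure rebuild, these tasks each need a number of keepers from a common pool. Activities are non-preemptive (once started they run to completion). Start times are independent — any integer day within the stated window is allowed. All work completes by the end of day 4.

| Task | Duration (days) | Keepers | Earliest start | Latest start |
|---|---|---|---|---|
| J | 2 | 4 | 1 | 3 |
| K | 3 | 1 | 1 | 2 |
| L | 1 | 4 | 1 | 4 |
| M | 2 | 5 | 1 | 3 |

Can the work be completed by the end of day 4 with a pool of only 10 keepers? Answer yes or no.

yes

Schedule J@1, K@2, L@1, M@3: d1:8  d2:5  d3:6  d4:6 — peak 8 ≤ 10.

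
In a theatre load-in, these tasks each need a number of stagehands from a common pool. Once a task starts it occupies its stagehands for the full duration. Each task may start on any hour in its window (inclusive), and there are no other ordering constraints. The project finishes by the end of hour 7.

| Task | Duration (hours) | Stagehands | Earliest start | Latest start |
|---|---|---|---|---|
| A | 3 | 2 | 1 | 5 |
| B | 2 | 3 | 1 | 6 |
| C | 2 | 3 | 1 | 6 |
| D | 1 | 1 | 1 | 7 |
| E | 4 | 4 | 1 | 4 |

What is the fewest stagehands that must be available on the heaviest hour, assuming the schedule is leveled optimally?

6

Early-start (A@1, B@1, C@1, D@1, E@1) gives peak 13: h1:13  h2:12  h3:6  h4:4  h5:0  h6:0  h7:0.
Shift B→5, C→5, D→4.
Schedule A@1, B@5, C@5, D@4, E@1: h1:6  h2:6  h3:6  h4:5  h5:6  h6:6  h7:0 — peak 6.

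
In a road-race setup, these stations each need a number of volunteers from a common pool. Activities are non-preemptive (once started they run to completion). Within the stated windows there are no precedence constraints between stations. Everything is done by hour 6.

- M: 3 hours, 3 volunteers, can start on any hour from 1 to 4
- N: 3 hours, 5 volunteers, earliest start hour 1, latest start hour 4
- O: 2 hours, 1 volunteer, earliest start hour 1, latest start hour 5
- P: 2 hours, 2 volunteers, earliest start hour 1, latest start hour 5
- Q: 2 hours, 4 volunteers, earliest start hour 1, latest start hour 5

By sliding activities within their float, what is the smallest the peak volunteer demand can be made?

7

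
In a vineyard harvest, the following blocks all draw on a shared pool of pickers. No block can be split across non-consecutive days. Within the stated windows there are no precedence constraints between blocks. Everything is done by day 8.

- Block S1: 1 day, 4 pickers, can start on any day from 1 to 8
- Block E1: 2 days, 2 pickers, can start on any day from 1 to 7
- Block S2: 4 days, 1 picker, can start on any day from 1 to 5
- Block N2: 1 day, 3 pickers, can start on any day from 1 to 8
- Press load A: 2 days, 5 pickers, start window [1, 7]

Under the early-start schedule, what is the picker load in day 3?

At early start, day 3 has: Block S2.
Demand: 1 = 1.

1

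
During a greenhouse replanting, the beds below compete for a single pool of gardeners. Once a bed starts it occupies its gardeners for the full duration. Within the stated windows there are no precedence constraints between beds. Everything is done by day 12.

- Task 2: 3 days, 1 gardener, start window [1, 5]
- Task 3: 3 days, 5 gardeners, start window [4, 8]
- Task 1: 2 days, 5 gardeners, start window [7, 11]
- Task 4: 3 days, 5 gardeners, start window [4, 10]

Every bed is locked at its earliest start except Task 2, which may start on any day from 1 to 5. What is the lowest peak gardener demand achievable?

10

Task 2@1: d1:1  d2:1  d3:1  d4:10  d5:10  d6:10  d7:5  d8:5  d9:0  d10:0  d11:0  d12:0 → peak 10
Task 2@2: d1:0  d2:1  d3:1  d4:11  d5:10  d6:10  d7:5  d8:5  d9:0  d10:0  d11:0  d12:0 → peak 11
Task 2@3: d1:0  d2:0  d3:1  d4:11  d5:11  d6:10  d7:5  d8:5  d9:0  d10:0  d11:0  d12:0 → peak 11
Task 2@4: d1:0  d2:0  d3:0  d4:11  d5:11  d6:11  d7:5  d8:5  d9:0  d10:0  d11:0  d12:0 → peak 11
Task 2@5: d1:0  d2:0  d3:0  d4:10  d5:11  d6:11  d7:6  d8:5  d9:0  d10:0  d11:0  d12:0 → peak 11
Best is Task 2@1, peak 10.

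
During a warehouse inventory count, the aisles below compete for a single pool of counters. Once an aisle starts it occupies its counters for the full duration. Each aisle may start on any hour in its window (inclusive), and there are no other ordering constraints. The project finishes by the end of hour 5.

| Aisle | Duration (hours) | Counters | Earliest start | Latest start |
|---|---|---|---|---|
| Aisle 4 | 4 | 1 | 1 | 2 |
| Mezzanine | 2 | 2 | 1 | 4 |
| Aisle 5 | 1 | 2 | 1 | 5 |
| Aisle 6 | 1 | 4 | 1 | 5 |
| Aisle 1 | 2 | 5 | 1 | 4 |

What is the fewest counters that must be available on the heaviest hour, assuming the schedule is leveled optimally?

Early-start (Aisle 4@1, Mezzanine@1, Aisle 5@1, Aisle 6@1, Aisle 1@1) gives peak 14: h1:14  h2:8  h3:1  h4:1  h5:0.
Shift Aisle 6→3, Aisle 1→4.
Schedule Aisle 4@1, Mezzanine@1, Aisle 5@1, Aisle 6@3, Aisle 1@4: h1:5  h2:3  h3:5  h4:6  h5:5 — peak 6.

6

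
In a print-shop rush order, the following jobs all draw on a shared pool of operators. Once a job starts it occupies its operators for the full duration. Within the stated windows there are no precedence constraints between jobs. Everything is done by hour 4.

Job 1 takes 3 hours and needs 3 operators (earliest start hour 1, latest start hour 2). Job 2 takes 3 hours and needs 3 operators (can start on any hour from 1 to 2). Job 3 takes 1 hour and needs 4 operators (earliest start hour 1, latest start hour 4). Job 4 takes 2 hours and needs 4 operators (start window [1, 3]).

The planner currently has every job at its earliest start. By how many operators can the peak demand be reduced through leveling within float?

4

Early-start peak: h1:14  h2:10  h3:6  h4:0 ⇒ 14.
Leveled (Job 1@1, Job 2@1, Job 3@1, Job 4@2): h1:10  h2:10  h3:10  h4:0 ⇒ 10.
Reduction 14 − 10 = 4.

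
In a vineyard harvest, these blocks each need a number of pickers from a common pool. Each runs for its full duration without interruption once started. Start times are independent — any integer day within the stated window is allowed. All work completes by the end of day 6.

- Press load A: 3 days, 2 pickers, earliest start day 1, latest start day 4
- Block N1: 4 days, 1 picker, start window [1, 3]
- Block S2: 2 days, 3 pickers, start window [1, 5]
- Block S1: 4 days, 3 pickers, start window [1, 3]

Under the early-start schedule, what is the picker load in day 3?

6

At early start, day 3 has: Press load A, Block N1, Block S1.
Demand: 2 + 1 + 3 = 6.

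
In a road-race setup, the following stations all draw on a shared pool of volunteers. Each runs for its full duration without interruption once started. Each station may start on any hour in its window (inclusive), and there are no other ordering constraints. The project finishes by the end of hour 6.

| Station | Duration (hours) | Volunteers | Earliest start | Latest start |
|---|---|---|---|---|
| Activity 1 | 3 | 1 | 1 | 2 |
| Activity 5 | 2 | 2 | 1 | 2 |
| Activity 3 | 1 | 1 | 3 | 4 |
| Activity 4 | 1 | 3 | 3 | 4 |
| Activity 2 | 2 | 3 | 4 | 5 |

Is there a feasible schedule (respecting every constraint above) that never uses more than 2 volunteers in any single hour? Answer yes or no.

no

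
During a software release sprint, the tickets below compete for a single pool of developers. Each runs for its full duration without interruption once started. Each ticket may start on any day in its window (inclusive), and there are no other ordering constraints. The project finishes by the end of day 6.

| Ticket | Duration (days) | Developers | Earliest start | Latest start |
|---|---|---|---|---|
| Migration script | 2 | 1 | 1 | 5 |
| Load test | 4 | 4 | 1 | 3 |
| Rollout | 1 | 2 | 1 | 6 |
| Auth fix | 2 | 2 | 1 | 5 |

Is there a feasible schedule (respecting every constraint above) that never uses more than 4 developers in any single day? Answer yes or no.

The minimum achievable peak is 5; 4 < 5, so no feasible schedule stays within the cap.

no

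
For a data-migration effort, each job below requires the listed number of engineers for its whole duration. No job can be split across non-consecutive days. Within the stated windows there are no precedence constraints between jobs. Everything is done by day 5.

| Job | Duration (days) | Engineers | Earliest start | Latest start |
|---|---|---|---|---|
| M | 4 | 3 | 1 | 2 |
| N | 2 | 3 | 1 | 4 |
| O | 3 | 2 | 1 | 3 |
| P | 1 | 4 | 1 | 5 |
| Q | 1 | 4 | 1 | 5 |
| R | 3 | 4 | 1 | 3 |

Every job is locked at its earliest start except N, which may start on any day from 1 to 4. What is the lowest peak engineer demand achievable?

17

N@1: d1:20  d2:12  d3:9  d4:3  d5:0 → peak 20
N@2: d1:17  d2:12  d3:12  d4:3  d5:0 → peak 17
N@3: d1:17  d2:9  d3:12  d4:6  d5:0 → peak 17
N@4: d1:17  d2:9  d3:9  d4:6  d5:3 → peak 17
Best is N@2, peak 17.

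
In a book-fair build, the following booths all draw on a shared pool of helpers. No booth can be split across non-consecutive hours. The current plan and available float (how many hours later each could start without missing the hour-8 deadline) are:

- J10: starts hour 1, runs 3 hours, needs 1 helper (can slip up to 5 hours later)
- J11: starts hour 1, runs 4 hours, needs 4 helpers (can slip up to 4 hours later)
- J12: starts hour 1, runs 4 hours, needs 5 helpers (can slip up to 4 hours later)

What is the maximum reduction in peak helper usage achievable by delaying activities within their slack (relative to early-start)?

5

Early-start peak: h1:10  h2:10  h3:10  h4:9  h5:0  h6:0  h7:0  h8:0 ⇒ 10.
Leveled (J10@1, J11@1, J12@5): h1:5  h2:5  h3:5  h4:4  h5:5  h6:5  h7:5  h8:5 ⇒ 5.
Reduction 10 − 5 = 5.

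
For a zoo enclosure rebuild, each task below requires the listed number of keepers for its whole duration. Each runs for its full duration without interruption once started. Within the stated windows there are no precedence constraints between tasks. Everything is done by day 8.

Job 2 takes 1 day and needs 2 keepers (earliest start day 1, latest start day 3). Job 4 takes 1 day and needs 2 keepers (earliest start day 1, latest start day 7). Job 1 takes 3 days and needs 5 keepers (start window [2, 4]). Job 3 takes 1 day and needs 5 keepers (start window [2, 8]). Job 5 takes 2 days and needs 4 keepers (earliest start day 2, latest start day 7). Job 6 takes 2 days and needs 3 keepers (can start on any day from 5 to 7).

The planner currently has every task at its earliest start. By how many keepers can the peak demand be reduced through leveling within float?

7

Early-start peak: d1:4  d2:14  d3:9  d4:5  d5:3  d6:3  d7:0  d8:0 ⇒ 14.
Leveled (Job 2@1, Job 4@1, Job 1@2, Job 3@5, Job 5@6, Job 6@6): d1:4  d2:5  d3:5  d4:5  d5:5  d6:7  d7:7  d8:0 ⇒ 7.
Reduction 14 − 7 = 7.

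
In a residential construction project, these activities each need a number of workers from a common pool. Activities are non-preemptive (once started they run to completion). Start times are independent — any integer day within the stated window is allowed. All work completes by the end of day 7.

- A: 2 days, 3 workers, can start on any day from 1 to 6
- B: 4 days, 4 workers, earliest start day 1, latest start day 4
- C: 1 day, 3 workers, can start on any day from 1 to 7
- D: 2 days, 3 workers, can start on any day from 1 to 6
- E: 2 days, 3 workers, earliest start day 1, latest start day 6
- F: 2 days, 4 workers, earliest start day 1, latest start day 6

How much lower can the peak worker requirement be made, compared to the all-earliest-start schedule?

13

Early-start peak: d1:20  d2:17  d3:4  d4:4  d5:0  d6:0  d7:0 ⇒ 20.
Leveled (A@1, B@1, C@3, D@4, E@5, F@6): d1:7  d2:7  d3:7  d4:7  d5:6  d6:7  d7:4 ⇒ 7.
Reduction 20 − 7 = 13.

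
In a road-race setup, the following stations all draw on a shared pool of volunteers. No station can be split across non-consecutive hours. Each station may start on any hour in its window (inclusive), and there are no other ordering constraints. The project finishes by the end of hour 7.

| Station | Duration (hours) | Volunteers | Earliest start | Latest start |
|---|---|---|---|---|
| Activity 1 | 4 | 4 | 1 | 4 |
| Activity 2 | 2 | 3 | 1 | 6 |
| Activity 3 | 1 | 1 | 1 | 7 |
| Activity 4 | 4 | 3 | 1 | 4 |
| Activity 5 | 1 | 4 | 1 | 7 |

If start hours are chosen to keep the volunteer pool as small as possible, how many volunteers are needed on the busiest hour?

7

Early-start (Activity 1@1, Activity 2@1, Activity 3@1, Activity 4@1, Activity 5@1) gives peak 15: h1:15  h2:10  h3:7  h4:7  h5:0  h6:0  h7:0.
Shift Activity 3→3, Activity 4→4, Activity 5→5.
Schedule Activity 1@1, Activity 2@1, Activity 3@3, Activity 4@4, Activity 5@5: h1:7  h2:7  h3:5  h4:7  h5:7  h6:3  h7:3 — peak 7.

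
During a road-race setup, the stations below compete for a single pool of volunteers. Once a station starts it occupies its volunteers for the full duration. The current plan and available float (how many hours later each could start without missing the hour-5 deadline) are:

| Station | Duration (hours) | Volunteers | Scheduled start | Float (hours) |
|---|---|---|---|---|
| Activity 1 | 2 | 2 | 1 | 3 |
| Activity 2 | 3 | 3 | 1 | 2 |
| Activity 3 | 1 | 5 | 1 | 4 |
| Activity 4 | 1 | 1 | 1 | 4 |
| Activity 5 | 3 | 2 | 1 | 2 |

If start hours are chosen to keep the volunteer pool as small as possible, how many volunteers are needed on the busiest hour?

Early-start (Activity 1@1, Activity 2@1, Activity 3@1, Activity 4@1, Activity 5@1) gives peak 13: h1:13  h2:7  h3:5  h4:0  h5:0.
Shift Activity 3→4, Activity 5→2.
Schedule Activity 1@1, Activity 2@1, Activity 3@4, Activity 4@1, Activity 5@2: h1:6  h2:7  h3:5  h4:7  h5:0 — peak 7.

7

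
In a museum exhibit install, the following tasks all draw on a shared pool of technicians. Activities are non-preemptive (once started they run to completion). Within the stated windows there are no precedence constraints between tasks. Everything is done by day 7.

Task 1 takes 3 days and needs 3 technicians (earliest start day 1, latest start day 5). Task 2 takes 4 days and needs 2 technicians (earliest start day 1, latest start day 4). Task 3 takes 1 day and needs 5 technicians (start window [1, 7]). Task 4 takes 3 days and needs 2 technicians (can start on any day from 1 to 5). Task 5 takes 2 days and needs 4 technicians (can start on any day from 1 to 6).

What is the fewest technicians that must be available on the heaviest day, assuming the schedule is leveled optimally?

6

Early-start (Task 1@1, Task 2@1, Task 3@1, Task 4@1, Task 5@1) gives peak 16: d1:16  d2:11  d3:7  d4:2  d5:0  d6:0  d7:0.
Shift Task 3→7, Task 4→4, Task 5→5.
Schedule Task 1@1, Task 2@1, Task 3@7, Task 4@4, Task 5@5: d1:5  d2:5  d3:5  d4:4  d5:6  d6:6  d7:5 — peak 6.
Total technician-days = 36 over 7 days ⇒ peak ≥ ⌈36/7⌉ = 6, so 6 is optimal.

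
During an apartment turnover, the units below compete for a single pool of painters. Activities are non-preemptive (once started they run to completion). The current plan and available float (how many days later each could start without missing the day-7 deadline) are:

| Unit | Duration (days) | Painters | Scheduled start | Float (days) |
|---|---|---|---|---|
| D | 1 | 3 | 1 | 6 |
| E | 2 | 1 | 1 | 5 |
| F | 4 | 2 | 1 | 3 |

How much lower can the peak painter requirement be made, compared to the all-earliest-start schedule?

3

Early-start peak: d1:6  d2:3  d3:2  d4:2  d5:0  d6:0  d7:0 ⇒ 6.
Leveled (D@1, E@2, F@2): d1:3  d2:3  d3:3  d4:2  d5:2  d6:0  d7:0 ⇒ 3.
Reduction 6 − 3 = 3.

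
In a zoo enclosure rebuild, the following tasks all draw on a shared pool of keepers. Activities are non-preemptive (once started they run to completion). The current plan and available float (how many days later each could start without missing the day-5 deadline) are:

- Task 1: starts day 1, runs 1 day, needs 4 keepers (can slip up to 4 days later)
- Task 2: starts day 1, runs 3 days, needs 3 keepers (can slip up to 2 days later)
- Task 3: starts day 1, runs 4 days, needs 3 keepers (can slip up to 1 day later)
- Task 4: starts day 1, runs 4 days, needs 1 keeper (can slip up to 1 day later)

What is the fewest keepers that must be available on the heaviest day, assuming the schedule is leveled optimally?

7

Early-start (Task 1@1, Task 2@1, Task 3@1, Task 4@1) gives peak 11: d1:11  d2:7  d3:7  d4:4  d5:0.
Shift Task 3→2, Task 4→2.
Schedule Task 1@1, Task 2@1, Task 3@2, Task 4@2: d1:7  d2:7  d3:7  d4:4  d5:4 — peak 7.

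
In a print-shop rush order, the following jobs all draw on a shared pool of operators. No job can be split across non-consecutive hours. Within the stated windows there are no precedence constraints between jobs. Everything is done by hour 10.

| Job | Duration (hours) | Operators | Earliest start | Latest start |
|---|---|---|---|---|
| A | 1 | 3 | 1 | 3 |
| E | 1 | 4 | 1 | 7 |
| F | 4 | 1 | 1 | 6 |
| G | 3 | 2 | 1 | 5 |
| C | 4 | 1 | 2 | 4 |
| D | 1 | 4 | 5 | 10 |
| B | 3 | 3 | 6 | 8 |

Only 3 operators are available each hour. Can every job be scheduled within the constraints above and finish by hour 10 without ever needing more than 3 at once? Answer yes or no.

Total operator-hours = 34; over 10 hours the average is 34/10 > 3, so some hour must exceed 3.

no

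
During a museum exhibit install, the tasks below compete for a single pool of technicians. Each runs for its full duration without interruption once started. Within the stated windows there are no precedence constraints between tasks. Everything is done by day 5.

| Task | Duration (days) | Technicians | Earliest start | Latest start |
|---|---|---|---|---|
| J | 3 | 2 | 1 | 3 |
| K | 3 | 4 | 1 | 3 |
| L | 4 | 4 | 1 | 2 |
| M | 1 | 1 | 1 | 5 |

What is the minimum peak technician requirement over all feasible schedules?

Early-start (J@1, K@1, L@1, M@1) gives peak 11: d1:11  d2:10  d3:10  d4:4  d5:0.
Shift M→4.
Schedule J@1, K@1, L@1, M@4: d1:10  d2:10  d3:10  d4:5  d5:0 — peak 10.

10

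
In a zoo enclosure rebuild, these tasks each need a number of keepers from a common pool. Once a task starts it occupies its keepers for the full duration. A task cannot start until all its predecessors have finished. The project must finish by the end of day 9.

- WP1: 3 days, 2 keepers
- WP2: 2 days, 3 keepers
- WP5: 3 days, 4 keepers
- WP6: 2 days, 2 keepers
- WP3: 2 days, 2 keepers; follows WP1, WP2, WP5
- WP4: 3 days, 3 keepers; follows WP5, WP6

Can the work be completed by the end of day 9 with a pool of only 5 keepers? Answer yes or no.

no

The minimum achievable peak is 6; 5 < 6, so no feasible schedule stays within the cap.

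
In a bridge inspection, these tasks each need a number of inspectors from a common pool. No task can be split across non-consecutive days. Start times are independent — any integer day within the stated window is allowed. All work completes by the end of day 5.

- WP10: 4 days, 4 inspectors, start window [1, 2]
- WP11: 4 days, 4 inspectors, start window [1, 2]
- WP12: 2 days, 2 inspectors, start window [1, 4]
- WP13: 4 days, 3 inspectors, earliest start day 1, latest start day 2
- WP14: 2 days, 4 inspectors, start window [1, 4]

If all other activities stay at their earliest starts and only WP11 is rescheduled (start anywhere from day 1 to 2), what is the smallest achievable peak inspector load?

17

WP11@1: d1:17  d2:17  d3:11  d4:11  d5:0 → peak 17
WP11@2: d1:13  d2:17  d3:11  d4:11  d5:4 → peak 17
Best is WP11@1, peak 17.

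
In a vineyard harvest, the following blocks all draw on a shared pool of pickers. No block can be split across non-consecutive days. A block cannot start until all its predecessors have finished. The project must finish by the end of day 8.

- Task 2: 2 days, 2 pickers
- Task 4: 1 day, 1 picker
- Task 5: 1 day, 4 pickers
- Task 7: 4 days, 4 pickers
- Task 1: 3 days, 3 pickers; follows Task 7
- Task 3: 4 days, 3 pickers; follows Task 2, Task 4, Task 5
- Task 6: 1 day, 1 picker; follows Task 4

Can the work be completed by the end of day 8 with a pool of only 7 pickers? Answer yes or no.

yes

Schedule Task 2@1, Task 4@1, Task 5@1, Task 7@2, Task 1@6, Task 3@3, Task 6@2: d1:7  d2:7  d3:7  d4:7  d5:7  d6:6  d7:3  d8:3 — peak 7 ≤ 7.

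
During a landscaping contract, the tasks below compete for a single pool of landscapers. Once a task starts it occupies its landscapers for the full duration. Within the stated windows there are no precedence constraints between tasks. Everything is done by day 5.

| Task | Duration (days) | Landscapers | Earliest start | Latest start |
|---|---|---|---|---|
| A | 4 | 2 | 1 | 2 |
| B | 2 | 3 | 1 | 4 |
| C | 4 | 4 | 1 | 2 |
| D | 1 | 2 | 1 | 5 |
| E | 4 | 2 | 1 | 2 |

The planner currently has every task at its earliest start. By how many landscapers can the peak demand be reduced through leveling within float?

2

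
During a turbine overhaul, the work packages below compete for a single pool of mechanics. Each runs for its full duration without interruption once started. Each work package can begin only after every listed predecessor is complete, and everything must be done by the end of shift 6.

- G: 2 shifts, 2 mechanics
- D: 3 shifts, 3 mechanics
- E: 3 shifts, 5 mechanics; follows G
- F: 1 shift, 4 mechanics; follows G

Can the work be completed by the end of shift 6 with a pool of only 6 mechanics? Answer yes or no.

The minimum achievable peak is 7; 6 < 7, so no feasible schedule stays within the cap.

no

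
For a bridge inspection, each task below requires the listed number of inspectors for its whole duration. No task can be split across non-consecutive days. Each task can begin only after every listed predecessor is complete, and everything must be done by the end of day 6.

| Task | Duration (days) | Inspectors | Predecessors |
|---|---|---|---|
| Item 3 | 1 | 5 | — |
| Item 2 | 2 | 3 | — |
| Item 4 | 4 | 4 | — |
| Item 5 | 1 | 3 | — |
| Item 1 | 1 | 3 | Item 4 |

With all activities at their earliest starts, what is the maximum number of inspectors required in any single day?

Early-start schedule: Item 3@1, Item 2@1, Item 4@1, Item 5@1, Item 1@5.
Load per day: day 1: 15, day 2: 7, day 3: 4, day 4: 4, day 5: 3, day 6: 0.
Peak is 15.

15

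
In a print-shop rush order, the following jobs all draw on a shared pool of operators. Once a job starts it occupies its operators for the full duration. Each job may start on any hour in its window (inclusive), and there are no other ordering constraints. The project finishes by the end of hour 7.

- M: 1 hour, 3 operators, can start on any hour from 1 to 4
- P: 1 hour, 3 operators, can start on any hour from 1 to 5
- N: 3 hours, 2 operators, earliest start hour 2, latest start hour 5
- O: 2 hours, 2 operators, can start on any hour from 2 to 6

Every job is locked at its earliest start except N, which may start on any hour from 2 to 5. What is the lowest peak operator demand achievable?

6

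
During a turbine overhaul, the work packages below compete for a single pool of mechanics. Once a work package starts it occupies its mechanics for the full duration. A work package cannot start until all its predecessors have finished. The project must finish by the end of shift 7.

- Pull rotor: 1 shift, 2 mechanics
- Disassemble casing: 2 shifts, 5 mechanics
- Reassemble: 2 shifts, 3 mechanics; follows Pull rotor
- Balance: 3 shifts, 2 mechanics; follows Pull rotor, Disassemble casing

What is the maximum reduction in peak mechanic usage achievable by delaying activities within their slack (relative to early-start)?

Early-start peak: s1:7  s2:8  s3:5  s4:2  s5:2  s6:0  s7:0 ⇒ 8.
Leveled (Pull rotor@1, Disassemble casing@2, Reassemble@4, Balance@4): s1:2  s2:5  s3:5  s4:5  s5:5  s6:2  s7:0 ⇒ 5.
Reduction 8 − 5 = 3.

3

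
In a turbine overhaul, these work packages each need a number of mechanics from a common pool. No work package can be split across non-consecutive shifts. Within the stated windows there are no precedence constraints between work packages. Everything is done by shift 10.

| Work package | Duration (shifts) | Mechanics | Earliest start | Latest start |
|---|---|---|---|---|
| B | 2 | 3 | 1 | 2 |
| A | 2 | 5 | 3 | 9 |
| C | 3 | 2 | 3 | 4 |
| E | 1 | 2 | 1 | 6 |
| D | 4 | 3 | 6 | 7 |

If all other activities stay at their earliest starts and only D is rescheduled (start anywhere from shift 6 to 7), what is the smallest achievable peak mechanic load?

7

D@6: s1:5  s2:3  s3:7  s4:7  s5:2  s6:3  s7:3  s8:3  s9:3  s10:0 → peak 7
D@7: s1:5  s2:3  s3:7  s4:7  s5:2  s6:0  s7:3  s8:3  s9:3  s10:3 → peak 7
Best is D@6, peak 7.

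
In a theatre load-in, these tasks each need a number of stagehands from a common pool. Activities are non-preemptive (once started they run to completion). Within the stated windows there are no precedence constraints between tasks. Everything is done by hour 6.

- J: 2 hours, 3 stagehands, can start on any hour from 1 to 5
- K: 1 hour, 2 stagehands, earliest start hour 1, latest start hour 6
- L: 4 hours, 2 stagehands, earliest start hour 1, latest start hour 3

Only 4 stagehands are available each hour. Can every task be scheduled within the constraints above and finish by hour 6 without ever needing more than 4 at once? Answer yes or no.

Schedule J@1, K@3, L@3: h1:3  h2:3  h3:4  h4:2  h5:2  h6:2 — peak 4 ≤ 4.

yes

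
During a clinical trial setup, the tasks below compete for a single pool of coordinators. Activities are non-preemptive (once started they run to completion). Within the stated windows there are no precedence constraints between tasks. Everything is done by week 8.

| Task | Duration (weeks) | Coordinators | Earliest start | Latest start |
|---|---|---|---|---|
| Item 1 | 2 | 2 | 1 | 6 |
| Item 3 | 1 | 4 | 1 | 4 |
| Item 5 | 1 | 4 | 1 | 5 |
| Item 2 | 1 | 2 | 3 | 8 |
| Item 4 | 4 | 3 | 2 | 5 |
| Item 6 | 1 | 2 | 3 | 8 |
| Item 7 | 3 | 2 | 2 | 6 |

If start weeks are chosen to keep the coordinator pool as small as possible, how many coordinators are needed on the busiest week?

5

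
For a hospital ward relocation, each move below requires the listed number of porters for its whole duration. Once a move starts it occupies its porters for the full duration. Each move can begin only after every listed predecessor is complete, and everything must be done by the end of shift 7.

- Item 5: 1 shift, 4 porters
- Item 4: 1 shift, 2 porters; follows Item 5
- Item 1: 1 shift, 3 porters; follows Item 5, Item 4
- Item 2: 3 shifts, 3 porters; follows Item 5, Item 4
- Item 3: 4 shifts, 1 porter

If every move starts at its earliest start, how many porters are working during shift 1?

5

At early start, shift 1 has: Item 5, Item 3.
Demand: 4 + 1 = 5.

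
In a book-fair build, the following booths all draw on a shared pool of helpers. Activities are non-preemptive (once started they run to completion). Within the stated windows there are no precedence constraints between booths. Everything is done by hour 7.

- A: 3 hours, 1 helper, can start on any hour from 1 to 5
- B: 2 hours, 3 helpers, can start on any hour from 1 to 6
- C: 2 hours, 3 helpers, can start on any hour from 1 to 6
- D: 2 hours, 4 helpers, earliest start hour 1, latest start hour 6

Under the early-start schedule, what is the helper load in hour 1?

At early start, hour 1 has: A, B, C, D.
Demand: 1 + 3 + 3 + 4 = 11.

11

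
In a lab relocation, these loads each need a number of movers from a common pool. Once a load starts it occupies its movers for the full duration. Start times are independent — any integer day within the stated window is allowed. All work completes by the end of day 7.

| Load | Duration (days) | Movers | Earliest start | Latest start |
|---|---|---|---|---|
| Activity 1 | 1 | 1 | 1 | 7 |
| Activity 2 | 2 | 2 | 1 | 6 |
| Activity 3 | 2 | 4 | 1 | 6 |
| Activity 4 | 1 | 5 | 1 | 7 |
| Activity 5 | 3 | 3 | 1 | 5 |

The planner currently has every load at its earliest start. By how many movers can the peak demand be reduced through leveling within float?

10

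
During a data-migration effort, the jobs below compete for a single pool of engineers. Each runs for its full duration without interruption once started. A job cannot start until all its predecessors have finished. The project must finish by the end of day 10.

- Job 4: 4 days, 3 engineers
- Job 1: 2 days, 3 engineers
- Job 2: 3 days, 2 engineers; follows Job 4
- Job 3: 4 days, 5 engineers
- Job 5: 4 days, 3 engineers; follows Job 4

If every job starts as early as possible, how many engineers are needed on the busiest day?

11

Early-start schedule: Job 4@1, Job 1@1, Job 2@5, Job 3@1, Job 5@5.
Load per day: day 1: 11, day 2: 11, day 3: 8, day 4: 8, day 5: 5, day 6: 5, day 7: 5, day 8: 3, day 9: 0, day 10: 0.
Peak is 11.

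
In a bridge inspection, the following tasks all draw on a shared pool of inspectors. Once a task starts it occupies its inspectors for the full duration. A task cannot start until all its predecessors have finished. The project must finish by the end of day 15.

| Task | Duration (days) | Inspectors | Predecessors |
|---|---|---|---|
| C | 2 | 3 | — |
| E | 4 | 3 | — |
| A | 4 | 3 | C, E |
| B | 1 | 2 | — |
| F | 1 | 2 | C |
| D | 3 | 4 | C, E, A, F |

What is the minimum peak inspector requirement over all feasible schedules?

Early-start (C@1, E@1, A@5, B@1, F@3, D@9) gives peak 8: d1:8  d2:6  d3:5  d4:3  d5:3  d6:3  d7:3  d8:3  d9:4  d10:4  d11:4  d12:0  d13:0  d14:0  d15:0.
Shift E→3, A→7, B→11, F→11, D→12.
Schedule C@1, E@3, A@7, B@11, F@11, D@12: d1:3  d2:3  d3:3  d4:3  d5:3  d6:3  d7:3  d8:3  d9:3  d10:3  d11:4  d12:4  d13:4  d14:4  d15:0 — peak 4.
Total inspector-days = 46 over 15 days ⇒ peak ≥ ⌈46/15⌉ = 4, so 4 is optimal.

4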